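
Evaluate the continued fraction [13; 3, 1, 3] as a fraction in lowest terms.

199/15

Using pₖ = aₖpₖ₋₁ + pₖ₋₂ and qₖ = aₖqₖ₋₁ + qₖ₋₂:
  k=0: a=13, p=13, q=1
  k=1: a=3, p=40, q=3
  k=2: a=1, p=53, q=4
  k=3: a=3, p=199, q=15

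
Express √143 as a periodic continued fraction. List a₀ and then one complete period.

a₀ = ⌊√143⌋ = 11.

[11; 1, 22]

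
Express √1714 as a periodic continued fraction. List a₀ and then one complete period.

a₀ = ⌊√1714⌋ = 41.
With m₀=0, d₀=1 and mₖ₊₁ = dₖaₖ − mₖ, dₖ₊₁ = (n − mₖ₊₁²)/dₖ, aₖ₊₁ = ⌊(a₀+mₖ₊₁)/dₖ₊₁⌋:
  k=1: m=41, d=33, a=2
  k=2: m=25, d=33, a=2
  k=3: m=41, d=1, a=82
d=1 and a=2a₀=82 at k=3, so the next step gives (m, d) = (41, 33) again — its k=1 value — and the period has length 3.

[41; 2, 2, 82]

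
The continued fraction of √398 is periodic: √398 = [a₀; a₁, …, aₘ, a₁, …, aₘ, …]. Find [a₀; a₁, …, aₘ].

a₀ = ⌊√398⌋ = 19.
With m₀=0, d₀=1 and mₖ₊₁ = dₖaₖ − mₖ, dₖ₊₁ = (n − mₖ₊₁²)/dₖ, aₖ₊₁ = ⌊(a₀+mₖ₊₁)/dₖ₊₁⌋:
  k=1: m=19, d=37, a=1
  k=2: m=18, d=2, a=18
  k=3: m=18, d=37, a=1
  k=4: m=19, d=1, a=38
d=1 and a=2a₀=38 at k=4, so the next step gives (m, d) = (19, 37) again — its k=1 value — and the period has length 4.

[19; 1, 18, 1, 38]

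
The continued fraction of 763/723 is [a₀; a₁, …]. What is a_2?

763 = 1·723 + 40   →  a_0 = 1
723 = 18·40 + 3   →  a_1 = 18
40 = 13·3 + 1   →  a_2 = 13

13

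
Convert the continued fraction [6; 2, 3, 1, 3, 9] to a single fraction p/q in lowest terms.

Using pₖ = aₖpₖ₋₁ + pₖ₋₂ and qₖ = aₖqₖ₋₁ + qₖ₋₂:
  k=0: a=6, p=6, q=1
  k=1: a=2, p=13, q=2
  k=2: a=3, p=45, q=7
  k=3: a=1, p=58, q=9
  k=4: a=3, p=219, q=34
  k=5: a=9, p=2029, q=315

2029/315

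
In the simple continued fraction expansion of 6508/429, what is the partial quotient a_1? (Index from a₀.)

6508 = 15·429 + 73   →  a_0 = 15
429 = 5·73 + 64   →  a_1 = 5

5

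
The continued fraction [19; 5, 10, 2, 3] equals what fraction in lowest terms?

7141/372

Using pₖ = aₖpₖ₋₁ + pₖ₋₂ and qₖ = aₖqₖ₋₁ + qₖ₋₂:
  k=0: a=19, p=19, q=1
  k=1: a=5, p=96, q=5
  k=2: a=10, p=979, q=51
  k=3: a=2, p=2054, q=107
  k=4: a=3, p=7141, q=372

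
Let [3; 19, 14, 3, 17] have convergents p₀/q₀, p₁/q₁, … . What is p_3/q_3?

Using pₖ = aₖpₖ₋₁ + pₖ₋₂, qₖ = aₖqₖ₋₁ + qₖ₋₂ (with p₋₁=1, p₋₂=0, q₋₁=0, q₋₂=1):
  k=0: a=3, p=3, q=1
  k=1: a=19, p=58, q=19
  k=2: a=14, p=815, q=267
  k=3: a=3, p=2503, q=820

2503/820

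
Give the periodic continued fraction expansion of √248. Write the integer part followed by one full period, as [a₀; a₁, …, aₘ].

a₀ = ⌊√248⌋ = 15.
With m₀=0, d₀=1 and mₖ₊₁ = dₖaₖ − mₖ, dₖ₊₁ = (n − mₖ₊₁²)/dₖ, aₖ₊₁ = ⌊(a₀+mₖ₊₁)/dₖ₊₁⌋:
  k=1: m=15, d=23, a=1
  k=2: m=8, d=8, a=2
  k=3: m=8, d=23, a=1
  k=4: m=15, d=1, a=30
d=1 and a=2a₀=30 at k=4, so the next step gives (m, d) = (15, 23) again — its k=1 value — and the period has length 4.

[15; 1, 2, 1, 30]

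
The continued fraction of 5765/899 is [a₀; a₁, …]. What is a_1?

2

5765 = 6·899 + 371   →  a_0 = 6
899 = 2·371 + 157   →  a_1 = 2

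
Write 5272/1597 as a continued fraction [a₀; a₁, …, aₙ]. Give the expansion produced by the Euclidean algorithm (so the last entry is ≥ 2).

[3; 3, 3, 8, 9, 2]

5272 = 3·1597 + 481
1597 = 3·481 + 154
481 = 3·154 + 19
154 = 8·19 + 2
19 = 9·2 + 1
2 = 2·1 + 0  (stop)
So 5272/1597 = [3; 3, 3, 8, 9, 2].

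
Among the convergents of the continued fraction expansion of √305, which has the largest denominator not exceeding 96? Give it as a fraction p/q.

489/28

√305 = [17; 2, 6, 2, 34, …] (period length 4).
Convergents:
  p_0/q_0 = 17/1
  p_1/q_1 = 35/2
  p_2/q_2 = 227/13
  p_3/q_3 = 489/28
  p_4/q_4 = 16853/965
q_3 = 28 ≤ 96 < 965 = q_4, so the answer is 489/28.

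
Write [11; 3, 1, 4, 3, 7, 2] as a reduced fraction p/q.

10733/953

Fold from the inside: start with 2/1.
  7 + 1/2 = 15/2
  3 + 2/15 = 47/15
  4 + 15/47 = 203/47
  1 + 47/203 = 250/203
  3 + 203/250 = 953/250
  11 + 250/953 = 10733/953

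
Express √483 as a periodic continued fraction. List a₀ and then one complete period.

a₀ = ⌊√483⌋ = 21.
With m₀=0, d₀=1 and mₖ₊₁ = dₖaₖ − mₖ, dₖ₊₁ = (n − mₖ₊₁²)/dₖ, aₖ₊₁ = ⌊(a₀+mₖ₊₁)/dₖ₊₁⌋:
  k=1: m=21, d=42, a=1
  k=2: m=21, d=1, a=42
d=1 and a=2a₀=42 at k=2, so the next step gives (m, d) = (21, 42) again — its k=1 value — and the period has length 2.

[21; 1, 42]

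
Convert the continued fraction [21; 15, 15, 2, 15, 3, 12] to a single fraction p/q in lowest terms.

5754303/273151

Using pₖ = aₖpₖ₋₁ + pₖ₋₂ and qₖ = aₖqₖ₋₁ + qₖ₋₂:
  k=0: a=21, p=21, q=1
  k=1: a=15, p=316, q=15
  k=2: a=15, p=4761, q=226
  k=3: a=2, p=9838, q=467
  k=4: a=15, p=152331, q=7231
  k=5: a=3, p=466831, q=22160
  k=6: a=12, p=5754303, q=273151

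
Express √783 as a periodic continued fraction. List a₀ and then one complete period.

a₀ = ⌊√783⌋ = 27.
With m₀=0, d₀=1 and mₖ₊₁ = dₖaₖ − mₖ, dₖ₊₁ = (n − mₖ₊₁²)/dₖ, aₖ₊₁ = ⌊(a₀+mₖ₊₁)/dₖ₊₁⌋:
  k=1: m=27, d=54, a=1
  k=2: m=27, d=1, a=54
d=1 and a=2a₀=54 at k=2, so the next step gives (m, d) = (27, 54) again — its k=1 value — and the period has length 2.

[27; 1, 54]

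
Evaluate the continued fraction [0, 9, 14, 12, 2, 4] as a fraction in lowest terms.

1577/14305

Using pₖ = aₖpₖ₋₁ + pₖ₋₂ and qₖ = aₖqₖ₋₁ + qₖ₋₂:
  k=0: a=0, p=0, q=1
  k=1: a=9, p=1, q=9
  k=2: a=14, p=14, q=127
  k=3: a=12, p=169, q=1533
  k=4: a=2, p=352, q=3193
  k=5: a=4, p=1577, q=14305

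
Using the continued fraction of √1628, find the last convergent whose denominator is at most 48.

√1628 = [40; 2, 1, 6, 1, 2, 80, …] (period length 6).
Convergents:
  p_0/q_0 = 40/1
  p_1/q_1 = 81/2
  p_2/q_2 = 121/3
  p_3/q_3 = 807/20
  p_4/q_4 = 928/23
  p_5/q_5 = 2663/66
q_4 = 23 ≤ 48 < 66 = q_5, so the answer is 928/23.

928/23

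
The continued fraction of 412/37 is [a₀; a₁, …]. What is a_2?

2

412 = 11·37 + 5   →  a_0 = 11
37 = 7·5 + 2   →  a_1 = 7
5 = 2·2 + 1   →  a_2 = 2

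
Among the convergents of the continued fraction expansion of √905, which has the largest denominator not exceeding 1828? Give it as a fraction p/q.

√905 = [30; 12, 60, …] (period length 2).
Convergents:
  p_0/q_0 = 30/1
  p_1/q_1 = 361/12
  p_2/q_2 = 21690/721
  p_3/q_3 = 260641/8664
q_2 = 721 ≤ 1828 < 8664 = q_3, so the answer is 21690/721.

21690/721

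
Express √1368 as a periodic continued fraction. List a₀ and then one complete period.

[36; 1, 72]

a₀ = ⌊√1368⌋ = 36.
With m₀=0, d₀=1 and mₖ₊₁ = dₖaₖ − mₖ, dₖ₊₁ = (n − mₖ₊₁²)/dₖ, aₖ₊₁ = ⌊(a₀+mₖ₊₁)/dₖ₊₁⌋:
  k=1: m=36, d=72, a=1
  k=2: m=36, d=1, a=72
d=1 and a=2a₀=72 at k=2, so the next step gives (m, d) = (36, 72) again — its k=1 value — and the period has length 2.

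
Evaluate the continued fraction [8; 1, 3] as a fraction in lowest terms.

35/4

Fold from the inside: start with 3/1.
  1 + 1/3 = 4/3
  8 + 3/4 = 35/4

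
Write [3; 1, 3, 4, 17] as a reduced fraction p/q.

Using pₖ = aₖpₖ₋₁ + pₖ₋₂ and qₖ = aₖqₖ₋₁ + qₖ₋₂:
  k=0: a=3, p=3, q=1
  k=1: a=1, p=4, q=1
  k=2: a=3, p=15, q=4
  k=3: a=4, p=64, q=17
  k=4: a=17, p=1103, q=293

1103/293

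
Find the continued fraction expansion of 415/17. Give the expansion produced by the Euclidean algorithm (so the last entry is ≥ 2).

415 = 24·17 + 7
17 = 2·7 + 3
7 = 2·3 + 1
3 = 3·1 + 0  (stop)
So 415/17 = [24; 2, 2, 3].

[24; 2, 2, 3]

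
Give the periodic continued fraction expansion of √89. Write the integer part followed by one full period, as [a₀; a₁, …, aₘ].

a₀ = ⌊√89⌋ = 9.
With m₀=0, d₀=1 and mₖ₊₁ = dₖaₖ − mₖ, dₖ₊₁ = (n − mₖ₊₁²)/dₖ, aₖ₊₁ = ⌊(a₀+mₖ₊₁)/dₖ₊₁⌋:
  k=1: m=9, d=8, a=2
  k=2: m=7, d=5, a=3
  k=3: m=8, d=5, a=3
  k=4: m=7, d=8, a=2
  k=5: m=9, d=1, a=18
d=1 and a=2a₀=18 at k=5, so the next step gives (m, d) = (9, 8) again — its k=1 value — and the period has length 5.

[9; 2, 3, 3, 2, 18]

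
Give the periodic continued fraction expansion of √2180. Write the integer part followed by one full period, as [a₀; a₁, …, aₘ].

a₀ = ⌊√2180⌋ = 46.
With m₀=0, d₀=1 and mₖ₊₁ = dₖaₖ − mₖ, dₖ₊₁ = (n − mₖ₊₁²)/dₖ, aₖ₊₁ = ⌊(a₀+mₖ₊₁)/dₖ₊₁⌋:
  k=1: m=46, d=64, a=1
  k=2: m=18, d=29, a=2
  k=3: m=40, d=20, a=4
  k=4: m=40, d=29, a=2
  k=5: m=18, d=64, a=1
  k=6: m=46, d=1, a=92
d=1 and a=2a₀=92 at k=6, so the next step gives (m, d) = (46, 64) again — its k=1 value — and the period has length 6.

[46; 1, 2, 4, 2, 1, 92]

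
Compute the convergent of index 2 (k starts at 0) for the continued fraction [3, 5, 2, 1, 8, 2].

35/11

Using pₖ = aₖpₖ₋₁ + pₖ₋₂, qₖ = aₖqₖ₋₁ + qₖ₋₂ (with p₋₁=1, p₋₂=0, q₋₁=0, q₋₂=1):
  k=0: a=3, p=3, q=1
  k=1: a=5, p=16, q=5
  k=2: a=2, p=35, q=11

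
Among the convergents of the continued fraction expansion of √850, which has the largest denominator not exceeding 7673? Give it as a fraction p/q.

142421/4885

√850 = [29; 6, 2, 6, 58, …] (period length 4).
Convergents:
  p_0/q_0 = 29/1
  p_1/q_1 = 175/6
  p_2/q_2 = 379/13
  p_3/q_3 = 2449/84
  p_4/q_4 = 142421/4885
  p_5/q_5 = 856975/29394
q_4 = 4885 ≤ 7673 < 29394 = q_5, so the answer is 142421/4885.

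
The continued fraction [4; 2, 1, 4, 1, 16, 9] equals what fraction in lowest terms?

Using pₖ = aₖpₖ₋₁ + pₖ₋₂ and qₖ = aₖqₖ₋₁ + qₖ₋₂:
  k=0: a=4, p=4, q=1
  k=1: a=2, p=9, q=2
  k=2: a=1, p=13, q=3
  k=3: a=4, p=61, q=14
  k=4: a=1, p=74, q=17
  k=5: a=16, p=1245, q=286
  k=6: a=9, p=11279, q=2591

11279/2591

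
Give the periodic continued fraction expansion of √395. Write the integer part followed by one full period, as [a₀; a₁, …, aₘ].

a₀ = ⌊√395⌋ = 19.

[19; 1, 6, 1, 38]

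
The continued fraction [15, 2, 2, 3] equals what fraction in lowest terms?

Fold from the inside: start with 3/1.
  2 + 1/3 = 7/3
  2 + 3/7 = 17/7
  15 + 7/17 = 262/17

262/17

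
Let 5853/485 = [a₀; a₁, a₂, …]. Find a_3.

2

5853 = 12·485 + 33   →  a_0 = 12
485 = 14·33 + 23   →  a_1 = 14
33 = 1·23 + 10   →  a_2 = 1
23 = 2·10 + 3   →  a_3 = 2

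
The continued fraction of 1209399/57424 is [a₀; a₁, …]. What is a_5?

1209399 = 21·57424 + 3495   →  a_0 = 21
57424 = 16·3495 + 1504   →  a_1 = 16
3495 = 2·1504 + 487   →  a_2 = 2
1504 = 3·487 + 43   →  a_3 = 3
487 = 11·43 + 14   →  a_4 = 11
43 = 3·14 + 1   →  a_5 = 3

3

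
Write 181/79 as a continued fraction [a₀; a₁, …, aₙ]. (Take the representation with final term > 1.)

181 = 2*79 + 23
79 = 3*23 + 10
23 = 2*10 + 3
10 = 3*3 + 1
3 = 3*1 + 0  (stop)
So 181/79 = [2; 3, 2, 3, 3].

[2; 3, 2, 3, 3]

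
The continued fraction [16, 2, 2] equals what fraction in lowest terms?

Using pₖ = aₖpₖ₋₁ + pₖ₋₂ and qₖ = aₖqₖ₋₁ + qₖ₋₂:
  k=0: a=16, p=16, q=1
  k=1: a=2, p=33, q=2
  k=2: a=2, p=82, q=5

82/5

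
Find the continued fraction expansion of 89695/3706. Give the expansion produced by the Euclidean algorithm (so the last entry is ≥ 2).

89695 = 24×3706 + 751
3706 = 4×751 + 702
751 = 1×702 + 49
702 = 14×49 + 16
49 = 3×16 + 1
16 = 16×1 + 0  (stop)
So 89695/3706 = [24; 4, 1, 14, 3, 16].

[24; 4, 1, 14, 3, 16]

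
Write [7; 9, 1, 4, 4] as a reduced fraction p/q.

1463/206

Fold from the inside: start with 4/1.
  4 + 1/4 = 17/4
  1 + 4/17 = 21/17
  9 + 17/21 = 206/21
  7 + 21/206 = 1463/206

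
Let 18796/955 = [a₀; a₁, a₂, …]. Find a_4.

14

18796 = 19·955 + 651   →  a_0 = 19
955 = 1·651 + 304   →  a_1 = 1
651 = 2·304 + 43   →  a_2 = 2
304 = 7·43 + 3   →  a_3 = 7
43 = 14·3 + 1   →  a_4 = 14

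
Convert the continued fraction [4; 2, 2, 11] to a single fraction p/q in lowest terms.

251/57

Using pₖ = aₖpₖ₋₁ + pₖ₋₂ and qₖ = aₖqₖ₋₁ + qₖ₋₂:
  k=0: a=4, p=4, q=1
  k=1: a=2, p=9, q=2
  k=2: a=2, p=22, q=5
  k=3: a=11, p=251, q=57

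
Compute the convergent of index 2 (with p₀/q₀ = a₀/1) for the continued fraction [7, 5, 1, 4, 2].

Using pₖ = aₖpₖ₋₁ + pₖ₋₂, qₖ = aₖqₖ₋₁ + qₖ₋₂ (with p₋₁=1, p₋₂=0, q₋₁=0, q₋₂=1):
  k=0: a=7, p=7, q=1
  k=1: a=5, p=36, q=5
  k=2: a=1, p=43, q=6

43/6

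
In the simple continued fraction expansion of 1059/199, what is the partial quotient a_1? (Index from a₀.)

3

1059 = 5·199 + 64   →  a_0 = 5
199 = 3·64 + 7   →  a_1 = 3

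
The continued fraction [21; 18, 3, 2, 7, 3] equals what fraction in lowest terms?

Using pₖ = aₖpₖ₋₁ + pₖ₋₂ and qₖ = aₖqₖ₋₁ + qₖ₋₂:
  k=0: a=21, p=21, q=1
  k=1: a=18, p=379, q=18
  k=2: a=3, p=1158, q=55
  k=3: a=2, p=2695, q=128
  k=4: a=7, p=20023, q=951
  k=5: a=3, p=62764, q=2981

62764/2981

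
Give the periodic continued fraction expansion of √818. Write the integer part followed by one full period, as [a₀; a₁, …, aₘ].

[28; 1, 1, 1, 1, 56]

a₀ = ⌊√818⌋ = 28.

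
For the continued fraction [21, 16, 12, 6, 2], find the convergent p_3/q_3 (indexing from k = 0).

Using pₖ = aₖpₖ₋₁ + pₖ₋₂, qₖ = aₖqₖ₋₁ + qₖ₋₂ (with p₋₁=1, p₋₂=0, q₋₁=0, q₋₂=1):
  k=0: a=21, p=21, q=1
  k=1: a=16, p=337, q=16
  k=2: a=12, p=4065, q=193
  k=3: a=6, p=24727, q=1174

24727/1174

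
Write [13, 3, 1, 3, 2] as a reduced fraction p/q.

Using pₖ = aₖpₖ₋₁ + pₖ₋₂ and qₖ = aₖqₖ₋₁ + qₖ₋₂:
  k=0: a=13, p=13, q=1
  k=1: a=3, p=40, q=3
  k=2: a=1, p=53, q=4
  k=3: a=3, p=199, q=15
  k=4: a=2, p=451, q=34

451/34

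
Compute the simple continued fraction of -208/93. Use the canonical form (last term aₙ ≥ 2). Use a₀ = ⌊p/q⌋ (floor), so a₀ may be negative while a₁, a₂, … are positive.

-208 = -3×93 + 71
93 = 1×71 + 22
71 = 3×22 + 5
22 = 4×5 + 2
5 = 2×2 + 1
2 = 2×1 + 0  (stop)
So -208/93 = [-3; 1, 3, 4, 2, 2].

[-3; 1, 3, 4, 2, 2]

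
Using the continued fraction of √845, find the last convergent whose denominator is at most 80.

√845 = [29; 14, 1, 1, 14, 58, …] (period length 5).
Convergents:
  p_0/q_0 = 29/1
  p_1/q_1 = 407/14
  p_2/q_2 = 436/15
  p_3/q_3 = 843/29
  p_4/q_4 = 12238/421
q_3 = 29 ≤ 80 < 421 = q_4, so the answer is 843/29.

843/29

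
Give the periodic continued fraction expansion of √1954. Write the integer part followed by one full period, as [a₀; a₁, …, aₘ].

[44; 4, 1, 9, 44, 9, 1, 4, 88]

a₀ = ⌊√1954⌋ = 44.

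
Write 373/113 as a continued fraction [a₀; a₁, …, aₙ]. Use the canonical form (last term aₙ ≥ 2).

[3; 3, 3, 11]

373 = 3×113 + 34
113 = 3×34 + 11
34 = 3×11 + 1
11 = 11×1 + 0  (stop)
So 373/113 = [3; 3, 3, 11].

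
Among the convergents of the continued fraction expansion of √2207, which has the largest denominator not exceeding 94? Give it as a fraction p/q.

√2207 = [46; 1, 45, 1, 92, …] (period length 4).
Convergents:
  p_0/q_0 = 46/1
  p_1/q_1 = 47/1
  p_2/q_2 = 2161/46
  p_3/q_3 = 2208/47
  p_4/q_4 = 205297/4370
q_3 = 47 ≤ 94 < 4370 = q_4, so the answer is 2208/47.

2208/47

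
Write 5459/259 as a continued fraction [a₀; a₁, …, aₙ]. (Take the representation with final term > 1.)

5459 = 21*259 + 20
259 = 12*20 + 19
20 = 1*19 + 1
19 = 19*1 + 0  (stop)
So 5459/259 = [21; 12, 1, 19].

[21; 12, 1, 19]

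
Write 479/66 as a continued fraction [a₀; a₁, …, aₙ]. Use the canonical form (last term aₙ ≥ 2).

[7; 3, 1, 7, 2]

479 = 7*66 + 17
66 = 3*17 + 15
17 = 1*15 + 2
15 = 7*2 + 1
2 = 2*1 + 0  (stop)
So 479/66 = [7; 3, 1, 7, 2].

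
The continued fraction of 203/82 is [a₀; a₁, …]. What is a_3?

203 = 2·82 + 39   →  a_0 = 2
82 = 2·39 + 4   →  a_1 = 2
39 = 9·4 + 3   →  a_2 = 9
4 = 1·3 + 1   →  a_3 = 1

1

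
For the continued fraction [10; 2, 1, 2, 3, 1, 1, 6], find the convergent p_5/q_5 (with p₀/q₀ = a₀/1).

363/35

Using pₖ = aₖpₖ₋₁ + pₖ₋₂, qₖ = aₖqₖ₋₁ + qₖ₋₂ (with p₋₁=1, p₋₂=0, q₋₁=0, q₋₂=1):
  k=0: a=10, p=10, q=1
  k=1: a=2, p=21, q=2
  k=2: a=1, p=31, q=3
  k=3: a=2, p=83, q=8
  k=4: a=3, p=280, q=27
  k=5: a=1, p=363, q=35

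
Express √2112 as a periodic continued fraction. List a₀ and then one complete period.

[45; 1, 21, 1, 90]

a₀ = ⌊√2112⌋ = 45.
With m₀=0, d₀=1 and mₖ₊₁ = dₖaₖ − mₖ, dₖ₊₁ = (n − mₖ₊₁²)/dₖ, aₖ₊₁ = ⌊(a₀+mₖ₊₁)/dₖ₊₁⌋:
  k=1: m=45, d=87, a=1
  k=2: m=42, d=4, a=21
  k=3: m=42, d=87, a=1
  k=4: m=45, d=1, a=90
d=1 and a=2a₀=90 at k=4, so the next step gives (m, d) = (45, 87) again — its k=1 value — and the period has length 4.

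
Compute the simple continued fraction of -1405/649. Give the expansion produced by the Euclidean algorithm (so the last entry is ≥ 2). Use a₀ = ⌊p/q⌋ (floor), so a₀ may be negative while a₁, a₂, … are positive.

[-3; 1, 5, 15, 3, 2]

-1405 = -3*649 + 542
649 = 1*542 + 107
542 = 5*107 + 7
107 = 15*7 + 2
7 = 3*2 + 1
2 = 2*1 + 0  (stop)
So -1405/649 = [-3; 1, 5, 15, 3, 2].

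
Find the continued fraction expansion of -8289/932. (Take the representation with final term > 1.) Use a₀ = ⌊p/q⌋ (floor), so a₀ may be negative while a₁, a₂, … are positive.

-8289 = -9*932 + 99
932 = 9*99 + 41
99 = 2*41 + 17
41 = 2*17 + 7
17 = 2*7 + 3
7 = 2*3 + 1
3 = 3*1 + 0  (stop)
So -8289/932 = [-9; 9, 2, 2, 2, 2, 3].

[-9; 9, 2, 2, 2, 2, 3]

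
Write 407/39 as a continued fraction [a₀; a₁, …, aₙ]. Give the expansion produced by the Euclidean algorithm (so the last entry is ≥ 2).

[10; 2, 3, 2, 2]

407 = 10*39 + 17
39 = 2*17 + 5
17 = 3*5 + 2
5 = 2*2 + 1
2 = 2*1 + 0  (stop)
So 407/39 = [10; 2, 3, 2, 2].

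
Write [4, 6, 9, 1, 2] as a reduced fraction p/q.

Fold from the inside: start with 2/1.
  1 + 1/2 = 3/2
  9 + 2/3 = 29/3
  6 + 3/29 = 177/29
  4 + 29/177 = 737/177

737/177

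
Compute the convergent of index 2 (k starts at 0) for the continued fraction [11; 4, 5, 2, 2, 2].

Using pₖ = aₖpₖ₋₁ + pₖ₋₂, qₖ = aₖqₖ₋₁ + qₖ₋₂ (with p₋₁=1, p₋₂=0, q₋₁=0, q₋₂=1):
  k=0: a=11, p=11, q=1
  k=1: a=4, p=45, q=4
  k=2: a=5, p=236, q=21

236/21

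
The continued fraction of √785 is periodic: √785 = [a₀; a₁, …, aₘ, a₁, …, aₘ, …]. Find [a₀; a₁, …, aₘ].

a₀ = ⌊√785⌋ = 28.
With m₀=0, d₀=1 and mₖ₊₁ = dₖaₖ − mₖ, dₖ₊₁ = (n − mₖ₊₁²)/dₖ, aₖ₊₁ = ⌊(a₀+mₖ₊₁)/dₖ₊₁⌋:
  k=1: m=28, d=1, a=56
d=1 and a=2a₀=56 at k=1, so the next step gives (m, d) = (28, 1) again — its k=1 value — and the period has length 1.

[28; 56]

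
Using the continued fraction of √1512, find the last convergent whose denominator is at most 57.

√1512 = [38; 1, 7, 1, 1, 1, 7, 1, 76, …] (period length 8).
Convergents:
  p_0/q_0 = 38/1
  p_1/q_1 = 39/1
  p_2/q_2 = 311/8
  p_3/q_3 = 350/9
  p_4/q_4 = 661/17
  p_5/q_5 = 1011/26
  p_6/q_6 = 7738/199
q_5 = 26 ≤ 57 < 199 = q_6, so the answer is 1011/26.

1011/26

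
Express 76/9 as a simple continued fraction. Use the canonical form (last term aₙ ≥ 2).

[8; 2, 4]

76 = 8*9 + 4
9 = 2*4 + 1
4 = 4*1 + 0  (stop)
So 76/9 = [8; 2, 4].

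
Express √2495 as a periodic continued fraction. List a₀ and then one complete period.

a₀ = ⌊√2495⌋ = 49.
With m₀=0, d₀=1 and mₖ₊₁ = dₖaₖ − mₖ, dₖ₊₁ = (n − mₖ₊₁²)/dₖ, aₖ₊₁ = ⌊(a₀+mₖ₊₁)/dₖ₊₁⌋:
  k=1: m=49, d=94, a=1
  k=2: m=45, d=5, a=18
  k=3: m=45, d=94, a=1
  k=4: m=49, d=1, a=98
d=1 and a=2a₀=98 at k=4, so the next step gives (m, d) = (49, 94) again — its k=1 value — and the period has length 4.

[49; 1, 18, 1, 98]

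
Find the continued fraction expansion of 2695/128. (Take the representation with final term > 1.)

2695 = 21·128 + 7
128 = 18·7 + 2
7 = 3·2 + 1
2 = 2·1 + 0  (stop)
So 2695/128 = [21; 18, 3, 2].

[21; 18, 3, 2]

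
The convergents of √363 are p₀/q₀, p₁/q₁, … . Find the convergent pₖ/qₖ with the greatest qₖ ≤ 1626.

√363 = [19; 19, 38, …] (period length 2).
Convergents:
  p_0/q_0 = 19/1
  p_1/q_1 = 362/19
  p_2/q_2 = 13775/723
  p_3/q_3 = 262087/13756
q_2 = 723 ≤ 1626 < 13756 = q_3, so the answer is 13775/723.

13775/723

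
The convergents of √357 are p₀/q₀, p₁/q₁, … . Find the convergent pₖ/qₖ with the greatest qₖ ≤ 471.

√357 = [18; 1, 8, 2, 8, 1, 36, …] (period length 6).
Convergents:
  p_0/q_0 = 18/1
  p_1/q_1 = 19/1
  p_2/q_2 = 170/9
  p_3/q_3 = 359/19
  p_4/q_4 = 3042/161
  p_5/q_5 = 3401/180
  p_6/q_6 = 125478/6641
q_5 = 180 ≤ 471 < 6641 = q_6, so the answer is 3401/180.

3401/180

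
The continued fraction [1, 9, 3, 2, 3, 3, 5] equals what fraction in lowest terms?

Fold from the inside: start with 5/1.
  3 + 1/5 = 16/5
  3 + 5/16 = 53/16
  2 + 16/53 = 122/53
  3 + 53/122 = 419/122
  9 + 122/419 = 3893/419
  1 + 419/3893 = 4312/3893

4312/3893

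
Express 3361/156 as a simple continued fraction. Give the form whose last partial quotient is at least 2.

3361 = 21·156 + 85
156 = 1·85 + 71
85 = 1·71 + 14
71 = 5·14 + 1
14 = 14·1 + 0  (stop)
So 3361/156 = [21; 1, 1, 5, 14].

[21; 1, 1, 5, 14]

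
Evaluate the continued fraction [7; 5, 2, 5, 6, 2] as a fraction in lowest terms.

Using pₖ = aₖpₖ₋₁ + pₖ₋₂ and qₖ = aₖqₖ₋₁ + qₖ₋₂:
  k=0: a=7, p=7, q=1
  k=1: a=5, p=36, q=5
  k=2: a=2, p=79, q=11
  k=3: a=5, p=431, q=60
  k=4: a=6, p=2665, q=371
  k=5: a=2, p=5761, q=802

5761/802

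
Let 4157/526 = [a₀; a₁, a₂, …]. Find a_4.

4157 = 7·526 + 475   →  a_0 = 7
526 = 1·475 + 51   →  a_1 = 1
475 = 9·51 + 16   →  a_2 = 9
51 = 3·16 + 3   →  a_3 = 3
16 = 5·3 + 1   →  a_4 = 5

5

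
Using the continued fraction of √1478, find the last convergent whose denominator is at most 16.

346/9

√1478 = [38; 2, 4, 38, 4, 2, 76, …] (period length 6).
Convergents:
  p_0/q_0 = 38/1
  p_1/q_1 = 77/2
  p_2/q_2 = 346/9
  p_3/q_3 = 13225/344
q_2 = 9 ≤ 16 < 344 = q_3, so the answer is 346/9.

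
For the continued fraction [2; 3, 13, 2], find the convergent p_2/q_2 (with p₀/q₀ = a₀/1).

Using pₖ = aₖpₖ₋₁ + pₖ₋₂, qₖ = aₖqₖ₋₁ + qₖ₋₂ (with p₋₁=1, p₋₂=0, q₋₁=0, q₋₂=1):
  k=0: a=2, p=2, q=1
  k=1: a=3, p=7, q=3
  k=2: a=13, p=93, q=40

93/40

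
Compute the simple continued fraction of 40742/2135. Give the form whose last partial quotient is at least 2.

[19; 12, 16, 11]

40742 = 19*2135 + 177
2135 = 12*177 + 11
177 = 16*11 + 1
11 = 11*1 + 0  (stop)
So 40742/2135 = [19; 12, 16, 11].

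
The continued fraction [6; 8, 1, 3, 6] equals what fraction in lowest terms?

Using pₖ = aₖpₖ₋₁ + pₖ₋₂ and qₖ = aₖqₖ₋₁ + qₖ₋₂:
  k=0: a=6, p=6, q=1
  k=1: a=8, p=49, q=8
  k=2: a=1, p=55, q=9
  k=3: a=3, p=214, q=35
  k=4: a=6, p=1339, q=219

1339/219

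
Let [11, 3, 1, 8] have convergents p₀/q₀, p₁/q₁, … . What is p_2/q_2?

45/4

Using pₖ = aₖpₖ₋₁ + pₖ₋₂, qₖ = aₖqₖ₋₁ + qₖ₋₂ (with p₋₁=1, p₋₂=0, q₋₁=0, q₋₂=1):
  k=0: a=11, p=11, q=1
  k=1: a=3, p=34, q=3
  k=2: a=1, p=45, q=4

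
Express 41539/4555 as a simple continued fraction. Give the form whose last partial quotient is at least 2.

41539 = 9×4555 + 544
4555 = 8×544 + 203
544 = 2×203 + 138
203 = 1×138 + 65
138 = 2×65 + 8
65 = 8×8 + 1
8 = 8×1 + 0  (stop)
So 41539/4555 = [9; 8, 2, 1, 2, 8, 8].

[9; 8, 2, 1, 2, 8, 8]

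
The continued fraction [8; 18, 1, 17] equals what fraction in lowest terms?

Fold from the inside: start with 17/1.
  1 + 1/17 = 18/17
  18 + 17/18 = 341/18
  8 + 18/341 = 2746/341

2746/341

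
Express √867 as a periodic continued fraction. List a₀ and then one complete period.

a₀ = ⌊√867⌋ = 29.
With m₀=0, d₀=1 and mₖ₊₁ = dₖaₖ − mₖ, dₖ₊₁ = (n − mₖ₊₁²)/dₖ, aₖ₊₁ = ⌊(a₀+mₖ₊₁)/dₖ₊₁⌋:
  k=1: m=29, d=26, a=2
  k=2: m=23, d=13, a=4
  k=3: m=29, d=2, a=29
  k=4: m=29, d=13, a=4
  k=5: m=23, d=26, a=2
  k=6: m=29, d=1, a=58
d=1 and a=2a₀=58 at k=6, so the next step gives (m, d) = (29, 26) again — its k=1 value — and the period has length 6.

[29; 2, 4, 29, 4, 2, 58]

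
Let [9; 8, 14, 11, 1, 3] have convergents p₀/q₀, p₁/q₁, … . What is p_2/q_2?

Using pₖ = aₖpₖ₋₁ + pₖ₋₂, qₖ = aₖqₖ₋₁ + qₖ₋₂ (with p₋₁=1, p₋₂=0, q₋₁=0, q₋₂=1):
  k=0: a=9, p=9, q=1
  k=1: a=8, p=73, q=8
  k=2: a=14, p=1031, q=113

1031/113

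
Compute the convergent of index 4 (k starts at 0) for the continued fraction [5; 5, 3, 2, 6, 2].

Using pₖ = aₖpₖ₋₁ + pₖ₋₂, qₖ = aₖqₖ₋₁ + qₖ₋₂ (with p₋₁=1, p₋₂=0, q₋₁=0, q₋₂=1):
  k=0: a=5, p=5, q=1
  k=1: a=5, p=26, q=5
  k=2: a=3, p=83, q=16
  k=3: a=2, p=192, q=37
  k=4: a=6, p=1235, q=238

1235/238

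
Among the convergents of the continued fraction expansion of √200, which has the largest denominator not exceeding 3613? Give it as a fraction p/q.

√200 = [14; 7, 28, …] (period length 2).
Convergents:
  p_0/q_0 = 14/1
  p_1/q_1 = 99/7
  p_2/q_2 = 2786/197
  p_3/q_3 = 19601/1386
  p_4/q_4 = 551614/39005
q_3 = 1386 ≤ 3613 < 39005 = q_4, so the answer is 19601/1386.

19601/1386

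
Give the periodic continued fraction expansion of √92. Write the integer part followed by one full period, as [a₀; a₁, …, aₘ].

a₀ = ⌊√92⌋ = 9.
With m₀=0, d₀=1 and mₖ₊₁ = dₖaₖ − mₖ, dₖ₊₁ = (n − mₖ₊₁²)/dₖ, aₖ₊₁ = ⌊(a₀+mₖ₊₁)/dₖ₊₁⌋:
  k=1: m=9, d=11, a=1
  k=2: m=2, d=8, a=1
  k=3: m=6, d=7, a=2
  k=4: m=8, d=4, a=4
  k=5: m=8, d=7, a=2
  k=6: m=6, d=8, a=1
  k=7: m=2, d=11, a=1
  k=8: m=9, d=1, a=18
d=1 and a=2a₀=18 at k=8, so the next step gives (m, d) = (9, 11) again — its k=1 value — and the period has length 8.

[9; 1, 1, 2, 4, 2, 1, 1, 18]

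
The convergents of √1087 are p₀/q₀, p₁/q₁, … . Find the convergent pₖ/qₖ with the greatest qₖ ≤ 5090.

√1087 = [32; 1, 31, 1, 64, …] (period length 4).
Convergents:
  p_0/q_0 = 32/1
  p_1/q_1 = 33/1
  p_2/q_2 = 1055/32
  p_3/q_3 = 1088/33
  p_4/q_4 = 70687/2144
  p_5/q_5 = 71775/2177
  p_6/q_6 = 2295712/69631
q_5 = 2177 ≤ 5090 < 69631 = q_6, so the answer is 71775/2177.

71775/2177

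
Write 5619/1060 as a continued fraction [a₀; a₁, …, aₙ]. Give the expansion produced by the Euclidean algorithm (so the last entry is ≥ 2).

5619 = 5·1060 + 319
1060 = 3·319 + 103
319 = 3·103 + 10
103 = 10·10 + 3
10 = 3·3 + 1
3 = 3·1 + 0  (stop)
So 5619/1060 = [5; 3, 3, 10, 3, 3].

[5; 3, 3, 10, 3, 3]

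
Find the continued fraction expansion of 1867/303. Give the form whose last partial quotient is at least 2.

[6; 6, 5, 2, 4]

1867 = 6·303 + 49
303 = 6·49 + 9
49 = 5·9 + 4
9 = 2·4 + 1
4 = 4·1 + 0  (stop)
So 1867/303 = [6; 6, 5, 2, 4].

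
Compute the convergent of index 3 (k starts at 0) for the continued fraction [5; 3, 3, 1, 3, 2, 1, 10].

69/13

Using pₖ = aₖpₖ₋₁ + pₖ₋₂, qₖ = aₖqₖ₋₁ + qₖ₋₂ (with p₋₁=1, p₋₂=0, q₋₁=0, q₋₂=1):
  k=0: a=5, p=5, q=1
  k=1: a=3, p=16, q=3
  k=2: a=3, p=53, q=10
  k=3: a=1, p=69, q=13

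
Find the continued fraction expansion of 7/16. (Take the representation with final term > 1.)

[0; 2, 3, 2]

7 = 0·16 + 7
16 = 2·7 + 2
7 = 3·2 + 1
2 = 2·1 + 0  (stop)
So 7/16 = [0; 2, 3, 2].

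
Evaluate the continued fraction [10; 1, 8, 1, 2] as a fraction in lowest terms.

Fold from the inside: start with 2/1.
  1 + 1/2 = 3/2
  8 + 2/3 = 26/3
  1 + 3/26 = 29/26
  10 + 26/29 = 316/29

316/29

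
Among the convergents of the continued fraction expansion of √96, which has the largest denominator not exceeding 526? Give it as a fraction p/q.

4801/490

√96 = [9; 1, 3, 1, 18, …] (period length 4).
Convergents:
  p_0/q_0 = 9/1
  p_1/q_1 = 10/1
  p_2/q_2 = 39/4
  p_3/q_3 = 49/5
  p_4/q_4 = 921/94
  p_5/q_5 = 970/99
  p_6/q_6 = 3831/391
  p_7/q_7 = 4801/490
  p_8/q_8 = 90249/9211
q_7 = 490 ≤ 526 < 9211 = q_8, so the answer is 4801/490.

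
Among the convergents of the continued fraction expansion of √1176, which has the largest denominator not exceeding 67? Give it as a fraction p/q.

√1176 = [34; 3, 2, 2, 2, 3, 68, …] (period length 6).
Convergents:
  p_0/q_0 = 34/1
  p_1/q_1 = 103/3
  p_2/q_2 = 240/7
  p_3/q_3 = 583/17
  p_4/q_4 = 1406/41
  p_5/q_5 = 4801/140
q_4 = 41 ≤ 67 < 140 = q_5, so the answer is 1406/41.

1406/41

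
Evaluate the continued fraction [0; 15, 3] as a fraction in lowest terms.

Using pₖ = aₖpₖ₋₁ + pₖ₋₂ and qₖ = aₖqₖ₋₁ + qₖ₋₂:
  k=0: a=0, p=0, q=1
  k=1: a=15, p=1, q=15
  k=2: a=3, p=3, q=46

3/46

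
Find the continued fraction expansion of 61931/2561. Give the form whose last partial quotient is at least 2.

[24; 5, 2, 15, 15]

61931 = 24×2561 + 467
2561 = 5×467 + 226
467 = 2×226 + 15
226 = 15×15 + 1
15 = 15×1 + 0  (stop)
So 61931/2561 = [24; 5, 2, 15, 15].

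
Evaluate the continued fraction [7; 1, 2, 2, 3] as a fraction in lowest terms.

Fold from the inside: start with 3/1.
  2 + 1/3 = 7/3
  2 + 3/7 = 17/7
  1 + 7/17 = 24/17
  7 + 17/24 = 185/24

185/24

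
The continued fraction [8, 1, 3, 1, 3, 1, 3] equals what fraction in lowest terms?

800/91

Fold from the inside: start with 3/1.
  1 + 1/3 = 4/3
  3 + 3/4 = 15/4
  1 + 4/15 = 19/15
  3 + 15/19 = 72/19
  1 + 19/72 = 91/72
  8 + 72/91 = 800/91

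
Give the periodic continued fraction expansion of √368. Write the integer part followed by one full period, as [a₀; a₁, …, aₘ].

a₀ = ⌊√368⌋ = 19.
With m₀=0, d₀=1 and mₖ₊₁ = dₖaₖ − mₖ, dₖ₊₁ = (n − mₖ₊₁²)/dₖ, aₖ₊₁ = ⌊(a₀+mₖ₊₁)/dₖ₊₁⌋:
  k=1: m=19, d=7, a=5
  k=2: m=16, d=16, a=2
  k=3: m=16, d=7, a=5
  k=4: m=19, d=1, a=38
d=1 and a=2a₀=38 at k=4, so the next step gives (m, d) = (19, 7) again — its k=1 value — and the period has length 4.

[19; 5, 2, 5, 38]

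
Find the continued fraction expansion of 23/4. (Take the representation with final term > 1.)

[5; 1, 3]

23 = 5·4 + 3
4 = 1·3 + 1
3 = 3·1 + 0  (stop)
So 23/4 = [5; 1, 3].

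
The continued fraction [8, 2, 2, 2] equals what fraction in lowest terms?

101/12

Fold from the inside: start with 2/1.
  2 + 1/2 = 5/2
  2 + 2/5 = 12/5
  8 + 5/12 = 101/12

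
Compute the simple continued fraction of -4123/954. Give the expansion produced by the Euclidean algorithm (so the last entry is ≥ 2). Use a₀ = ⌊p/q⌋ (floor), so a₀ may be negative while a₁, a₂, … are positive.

-4123 = -5·954 + 647
954 = 1·647 + 307
647 = 2·307 + 33
307 = 9·33 + 10
33 = 3·10 + 3
10 = 3·3 + 1
3 = 3·1 + 0  (stop)
So -4123/954 = [-5; 1, 2, 9, 3, 3, 3].

[-5; 1, 2, 9, 3, 3, 3]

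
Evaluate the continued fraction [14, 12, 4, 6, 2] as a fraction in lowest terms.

Using pₖ = aₖpₖ₋₁ + pₖ₋₂ and qₖ = aₖqₖ₋₁ + qₖ₋₂:
  k=0: a=14, p=14, q=1
  k=1: a=12, p=169, q=12
  k=2: a=4, p=690, q=49
  k=3: a=6, p=4309, q=306
  k=4: a=2, p=9308, q=661

9308/661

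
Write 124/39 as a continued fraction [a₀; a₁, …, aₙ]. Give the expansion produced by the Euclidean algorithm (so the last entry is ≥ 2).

124 = 3·39 + 7
39 = 5·7 + 4
7 = 1·4 + 3
4 = 1·3 + 1
3 = 3·1 + 0  (stop)
So 124/39 = [3; 5, 1, 1, 3].

[3; 5, 1, 1, 3]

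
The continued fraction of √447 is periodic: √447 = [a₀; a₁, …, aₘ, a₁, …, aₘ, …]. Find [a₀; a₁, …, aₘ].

[21; 7, 42]

a₀ = ⌊√447⌋ = 21.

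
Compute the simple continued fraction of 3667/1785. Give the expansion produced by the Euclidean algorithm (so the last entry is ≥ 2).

3667 = 2*1785 + 97
1785 = 18*97 + 39
97 = 2*39 + 19
39 = 2*19 + 1
19 = 19*1 + 0  (stop)
So 3667/1785 = [2; 18, 2, 2, 19].

[2; 18, 2, 2, 19]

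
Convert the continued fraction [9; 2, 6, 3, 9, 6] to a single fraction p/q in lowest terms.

22078/2333

Using pₖ = aₖpₖ₋₁ + pₖ₋₂ and qₖ = aₖqₖ₋₁ + qₖ₋₂:
  k=0: a=9, p=9, q=1
  k=1: a=2, p=19, q=2
  k=2: a=6, p=123, q=13
  k=3: a=3, p=388, q=41
  k=4: a=9, p=3615, q=382
  k=5: a=6, p=22078, q=2333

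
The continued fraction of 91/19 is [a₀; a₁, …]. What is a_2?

91 = 4·19 + 15   →  a_0 = 4
19 = 1·15 + 4   →  a_1 = 1
15 = 3·4 + 3   →  a_2 = 3

3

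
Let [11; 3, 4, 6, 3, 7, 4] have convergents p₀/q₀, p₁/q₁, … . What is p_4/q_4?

2895/256

Using pₖ = aₖpₖ₋₁ + pₖ₋₂, qₖ = aₖqₖ₋₁ + qₖ₋₂ (with p₋₁=1, p₋₂=0, q₋₁=0, q₋₂=1):
  k=0: a=11, p=11, q=1
  k=1: a=3, p=34, q=3
  k=2: a=4, p=147, q=13
  k=3: a=6, p=916, q=81
  k=4: a=3, p=2895, q=256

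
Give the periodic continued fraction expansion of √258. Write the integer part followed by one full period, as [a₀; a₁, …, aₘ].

[16; 16, 32]

a₀ = ⌊√258⌋ = 16.
With m₀=0, d₀=1 and mₖ₊₁ = dₖaₖ − mₖ, dₖ₊₁ = (n − mₖ₊₁²)/dₖ, aₖ₊₁ = ⌊(a₀+mₖ₊₁)/dₖ₊₁⌋:
  k=1: m=16, d=2, a=16
  k=2: m=16, d=1, a=32
d=1 and a=2a₀=32 at k=2, so the next step gives (m, d) = (16, 2) again — its k=1 value — and the period has length 2.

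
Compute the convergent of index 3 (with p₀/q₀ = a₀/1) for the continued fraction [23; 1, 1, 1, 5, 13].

71/3

Using pₖ = aₖpₖ₋₁ + pₖ₋₂, qₖ = aₖqₖ₋₁ + qₖ₋₂ (with p₋₁=1, p₋₂=0, q₋₁=0, q₋₂=1):
  k=0: a=23, p=23, q=1
  k=1: a=1, p=24, q=1
  k=2: a=1, p=47, q=2
  k=3: a=1, p=71, q=3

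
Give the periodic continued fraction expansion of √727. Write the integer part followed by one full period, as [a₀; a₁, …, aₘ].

a₀ = ⌊√727⌋ = 26.
With m₀=0, d₀=1 and mₖ₊₁ = dₖaₖ − mₖ, dₖ₊₁ = (n − mₖ₊₁²)/dₖ, aₖ₊₁ = ⌊(a₀+mₖ₊₁)/dₖ₊₁⌋:
  k=1: m=26, d=51, a=1
  k=2: m=25, d=2, a=25
  k=3: m=25, d=51, a=1
  k=4: m=26, d=1, a=52
d=1 and a=2a₀=52 at k=4, so the next step gives (m, d) = (26, 51) again — its k=1 value — and the period has length 4.

[26; 1, 25, 1, 52]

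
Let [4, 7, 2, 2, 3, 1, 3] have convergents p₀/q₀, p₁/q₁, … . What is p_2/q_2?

62/15

Using pₖ = aₖpₖ₋₁ + pₖ₋₂, qₖ = aₖqₖ₋₁ + qₖ₋₂ (with p₋₁=1, p₋₂=0, q₋₁=0, q₋₂=1):
  k=0: a=4, p=4, q=1
  k=1: a=7, p=29, q=7
  k=2: a=2, p=62, q=15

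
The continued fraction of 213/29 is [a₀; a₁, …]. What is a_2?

1

213 = 7·29 + 10   →  a_0 = 7
29 = 2·10 + 9   →  a_1 = 2
10 = 1·9 + 1   →  a_2 = 1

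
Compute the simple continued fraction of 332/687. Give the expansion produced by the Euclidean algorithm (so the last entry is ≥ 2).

[0; 2, 14, 2, 3, 3]

332 = 0·687 + 332
687 = 2·332 + 23
332 = 14·23 + 10
23 = 2·10 + 3
10 = 3·3 + 1
3 = 3·1 + 0  (stop)
So 332/687 = [0; 2, 14, 2, 3, 3].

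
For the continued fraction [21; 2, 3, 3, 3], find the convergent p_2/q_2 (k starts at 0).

150/7

Using pₖ = aₖpₖ₋₁ + pₖ₋₂, qₖ = aₖqₖ₋₁ + qₖ₋₂ (with p₋₁=1, p₋₂=0, q₋₁=0, q₋₂=1):
  k=0: a=21, p=21, q=1
  k=1: a=2, p=43, q=2
  k=2: a=3, p=150, q=7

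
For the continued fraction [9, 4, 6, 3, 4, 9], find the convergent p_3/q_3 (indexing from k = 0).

Using pₖ = aₖpₖ₋₁ + pₖ₋₂, qₖ = aₖqₖ₋₁ + qₖ₋₂ (with p₋₁=1, p₋₂=0, q₋₁=0, q₋₂=1):
  k=0: a=9, p=9, q=1
  k=1: a=4, p=37, q=4
  k=2: a=6, p=231, q=25
  k=3: a=3, p=730, q=79

730/79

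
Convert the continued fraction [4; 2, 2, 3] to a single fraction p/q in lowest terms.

Fold from the inside: start with 3/1.
  2 + 1/3 = 7/3
  2 + 3/7 = 17/7
  4 + 7/17 = 75/17

75/17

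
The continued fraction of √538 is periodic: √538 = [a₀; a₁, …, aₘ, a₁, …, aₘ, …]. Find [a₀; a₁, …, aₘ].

a₀ = ⌊√538⌋ = 23.
With m₀=0, d₀=1 and mₖ₊₁ = dₖaₖ − mₖ, dₖ₊₁ = (n − mₖ₊₁²)/dₖ, aₖ₊₁ = ⌊(a₀+mₖ₊₁)/dₖ₊₁⌋:
  k=1: m=23, d=9, a=5
  k=2: m=22, d=6, a=7
  k=3: m=20, d=23, a=1
  k=4: m=3, d=23, a=1
  k=5: m=20, d=6, a=7
  k=6: m=22, d=9, a=5
  k=7: m=23, d=1, a=46
d=1 and a=2a₀=46 at k=7, so the next step gives (m, d) = (23, 9) again — its k=1 value — and the period has length 7.

[23; 5, 7, 1, 1, 7, 5, 46]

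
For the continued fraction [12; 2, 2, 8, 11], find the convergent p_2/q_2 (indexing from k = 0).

Using pₖ = aₖpₖ₋₁ + pₖ₋₂, qₖ = aₖqₖ₋₁ + qₖ₋₂ (with p₋₁=1, p₋₂=0, q₋₁=0, q₋₂=1):
  k=0: a=12, p=12, q=1
  k=1: a=2, p=25, q=2
  k=2: a=2, p=62, q=5

62/5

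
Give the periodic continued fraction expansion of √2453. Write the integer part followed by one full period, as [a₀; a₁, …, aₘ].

[49; 1, 1, 8, 1, 1, 98]

a₀ = ⌊√2453⌋ = 49.
With m₀=0, d₀=1 and mₖ₊₁ = dₖaₖ − mₖ, dₖ₊₁ = (n − mₖ₊₁²)/dₖ, aₖ₊₁ = ⌊(a₀+mₖ₊₁)/dₖ₊₁⌋:
  k=1: m=49, d=52, a=1
  k=2: m=3, d=47, a=1
  k=3: m=44, d=11, a=8
  k=4: m=44, d=47, a=1
  k=5: m=3, d=52, a=1
  k=6: m=49, d=1, a=98
d=1 and a=2a₀=98 at k=6, so the next step gives (m, d) = (49, 52) again — its k=1 value — and the period has length 6.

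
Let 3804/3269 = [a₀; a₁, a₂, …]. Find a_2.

3804 = 1·3269 + 535   →  a_0 = 1
3269 = 6·535 + 59   →  a_1 = 6
535 = 9·59 + 4   →  a_2 = 9

9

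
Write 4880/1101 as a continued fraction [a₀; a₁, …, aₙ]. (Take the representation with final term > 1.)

4880 = 4*1101 + 476
1101 = 2*476 + 149
476 = 3*149 + 29
149 = 5*29 + 4
29 = 7*4 + 1
4 = 4*1 + 0  (stop)
So 4880/1101 = [4; 2, 3, 5, 7, 4].

[4; 2, 3, 5, 7, 4]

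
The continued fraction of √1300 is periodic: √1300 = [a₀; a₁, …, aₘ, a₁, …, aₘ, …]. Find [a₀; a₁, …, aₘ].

[36; 18, 72]

a₀ = ⌊√1300⌋ = 36.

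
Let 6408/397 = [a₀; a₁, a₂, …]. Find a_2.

11

6408 = 16·397 + 56   →  a_0 = 16
397 = 7·56 + 5   →  a_1 = 7
56 = 11·5 + 1   →  a_2 = 11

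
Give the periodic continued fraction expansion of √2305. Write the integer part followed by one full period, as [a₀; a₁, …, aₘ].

a₀ = ⌊√2305⌋ = 48.
With m₀=0, d₀=1 and mₖ₊₁ = dₖaₖ − mₖ, dₖ₊₁ = (n − mₖ₊₁²)/dₖ, aₖ₊₁ = ⌊(a₀+mₖ₊₁)/dₖ₊₁⌋:
  k=1: m=48, d=1, a=96
d=1 and a=2a₀=96 at k=1, so the next step gives (m, d) = (48, 1) again — its k=1 value — and the period has length 1.

[48; 96]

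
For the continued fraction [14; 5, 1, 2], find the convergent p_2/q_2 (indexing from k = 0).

Using pₖ = aₖpₖ₋₁ + pₖ₋₂, qₖ = aₖqₖ₋₁ + qₖ₋₂ (with p₋₁=1, p₋₂=0, q₋₁=0, q₋₂=1):
  k=0: a=14, p=14, q=1
  k=1: a=5, p=71, q=5
  k=2: a=1, p=85, q=6

85/6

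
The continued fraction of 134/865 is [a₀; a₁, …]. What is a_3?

5

134 = 0·865 + 134   →  a_0 = 0
865 = 6·134 + 61   →  a_1 = 6
134 = 2·61 + 12   →  a_2 = 2
61 = 5·12 + 1   →  a_3 = 5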